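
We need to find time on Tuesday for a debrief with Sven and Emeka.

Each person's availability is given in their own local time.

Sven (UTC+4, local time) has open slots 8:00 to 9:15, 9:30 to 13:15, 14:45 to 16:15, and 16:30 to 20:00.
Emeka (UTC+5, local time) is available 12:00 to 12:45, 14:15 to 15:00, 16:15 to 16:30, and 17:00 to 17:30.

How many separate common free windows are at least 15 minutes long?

Sven → UTC: 04:00–05:15, 05:30–09:15, 10:45–12:15, 12:30–16:00.
Emeka → UTC: 07:00–07:45, 09:15–10:00, 11:15–11:30, 12:00–12:30.
Sven ∩ Emeka: 07:00–07:45, 11:15–11:30, 12:00–12:15.
Windows ≥ 15 min: 07:00–07:45, 11:15–11:30, 12:00–12:15.
That's 3 windows.

3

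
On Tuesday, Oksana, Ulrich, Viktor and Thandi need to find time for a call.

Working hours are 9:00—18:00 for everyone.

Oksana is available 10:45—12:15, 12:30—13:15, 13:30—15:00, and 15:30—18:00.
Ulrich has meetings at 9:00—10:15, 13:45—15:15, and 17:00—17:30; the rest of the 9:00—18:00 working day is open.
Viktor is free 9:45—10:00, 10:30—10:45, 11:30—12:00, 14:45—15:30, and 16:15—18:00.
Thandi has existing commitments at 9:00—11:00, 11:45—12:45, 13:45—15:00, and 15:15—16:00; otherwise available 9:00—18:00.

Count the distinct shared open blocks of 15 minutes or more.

Ulrich free within 09:00–18:00: 10:15–13:45, 15:15–17:00, 17:30–18:00.
Thandi free within 09:00–18:00: 11:00–11:45, 12:45–13:45, 15:00–15:15, 16:00–18:00.
Oksana ∩ Ulrich: 10:45–12:15, 12:30–13:15, 13:30–13:45, 15:30–17:00, 17:30–18:00.
Oksana ∩ Ulrich ∩ Viktor: 11:30–12:00, 16:15–17:00, 17:30–18:00.
Oksana ∩ Ulrich ∩ Viktor ∩ Thandi: 11:30–11:45, 16:15–17:00, 17:30–18:00.
Windows ≥ 15 min: 11:30–11:45, 16:15–17:00, 17:30–18:00.
That's 3 windows.

3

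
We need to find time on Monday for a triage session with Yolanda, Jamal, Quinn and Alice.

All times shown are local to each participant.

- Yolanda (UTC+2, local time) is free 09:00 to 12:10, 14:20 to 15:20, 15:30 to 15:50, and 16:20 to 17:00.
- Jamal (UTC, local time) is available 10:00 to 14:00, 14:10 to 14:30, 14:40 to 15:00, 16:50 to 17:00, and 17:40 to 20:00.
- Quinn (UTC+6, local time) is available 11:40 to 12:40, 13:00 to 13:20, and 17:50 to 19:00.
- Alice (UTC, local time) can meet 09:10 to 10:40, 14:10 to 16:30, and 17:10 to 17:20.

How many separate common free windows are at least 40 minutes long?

Yolanda → UTC: 07:00–10:10, 12:20–13:20, 13:30–13:50, 14:20–15:00.
Jamal → UTC: 10:00–14:00, 14:10–14:30, 14:40–15:00, 16:50–17:00, 17:40–20:00.
Quinn → UTC: 05:40–06:40, 07:00–07:20, 11:50–13:00.
Alice → UTC: 09:10–10:40, 14:10–16:30, 17:10–17:20.
Yolanda ∩ Jamal: 10:00–10:10, 12:20–13:20, 13:30–13:50, 14:20–14:30, 14:40–15:00.
Yolanda ∩ Jamal ∩ Quinn: 12:20–13:00.
Yolanda ∩ Jamal ∩ Quinn ∩ Alice: (none).
Windows ≥ 40 min: (none).
That's 0 windows.

0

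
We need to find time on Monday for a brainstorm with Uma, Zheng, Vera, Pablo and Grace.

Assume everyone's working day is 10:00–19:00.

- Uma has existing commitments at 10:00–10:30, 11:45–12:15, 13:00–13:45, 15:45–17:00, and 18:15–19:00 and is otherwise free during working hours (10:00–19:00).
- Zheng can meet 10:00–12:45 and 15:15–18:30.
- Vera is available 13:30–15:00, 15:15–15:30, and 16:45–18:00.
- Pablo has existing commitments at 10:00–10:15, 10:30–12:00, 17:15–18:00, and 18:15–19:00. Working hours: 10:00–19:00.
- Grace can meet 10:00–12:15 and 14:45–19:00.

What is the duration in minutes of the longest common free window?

15 minutes

Uma free within 10:00–19:00: 10:30–11:45, 12:15–13:00, 13:45–15:45, 17:00–18:15.
Pablo free within 10:00–19:00: 10:15–10:30, 12:00–17:15, 18:00–18:15.
Uma ∩ Zheng: 10:30–11:45, 12:15–12:45, 15:15–15:45, 17:00–18:15.
Uma ∩ Zheng ∩ Vera: 15:15–15:30, 17:00–18:00.
Uma ∩ Zheng ∩ Vera ∩ Pablo: 15:15–15:30, 17:00–17:15.
Uma ∩ Zheng ∩ Vera ∩ Pablo ∩ Grace: 15:15–15:30, 17:00–17:15.
Common window lengths: 15, 15 min; longest is 15.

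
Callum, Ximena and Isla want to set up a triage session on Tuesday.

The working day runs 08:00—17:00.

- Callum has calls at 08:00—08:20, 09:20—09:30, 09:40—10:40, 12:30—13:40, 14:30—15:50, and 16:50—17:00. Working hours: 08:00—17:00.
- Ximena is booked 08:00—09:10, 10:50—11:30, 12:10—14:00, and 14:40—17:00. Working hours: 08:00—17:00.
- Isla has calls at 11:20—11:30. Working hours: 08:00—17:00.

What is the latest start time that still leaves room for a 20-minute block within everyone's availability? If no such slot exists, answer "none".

Callum free within 08:00–17:00: 08:20–09:20, 09:30–09:40, 10:40–12:30, 13:40–14:30, 15:50–16:50.
Ximena free within 08:00–17:00: 09:10–10:50, 11:30–12:10, 14:00–14:40.
Isla free within 08:00–17:00: 08:00–11:20, 11:30–17:00.
Callum ∩ Ximena: 09:10–09:20, 09:30–09:40, 10:40–10:50, 11:30–12:10, 14:00–14:30.
Callum ∩ Ximena ∩ Isla: 09:10–09:20, 09:30–09:40, 10:40–10:50, 11:30–12:10, 14:00–14:30.
Windows ≥ 20 min: 11:30–12:10, 14:00–14:30.
Latest start in the last window 14:00–14:30 is 14:30 − 20 min = 14:10.

14:10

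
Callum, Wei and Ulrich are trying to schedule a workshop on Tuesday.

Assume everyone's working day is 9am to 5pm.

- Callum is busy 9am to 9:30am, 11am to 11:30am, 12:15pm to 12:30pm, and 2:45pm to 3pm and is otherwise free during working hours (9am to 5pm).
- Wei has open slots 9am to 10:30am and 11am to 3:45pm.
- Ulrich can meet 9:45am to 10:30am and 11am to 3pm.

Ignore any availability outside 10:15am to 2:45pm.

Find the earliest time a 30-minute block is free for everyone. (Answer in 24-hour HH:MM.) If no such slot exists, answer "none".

11:30

Callum free within 09:00–17:00: 09:30–11:00, 11:30–12:15, 12:30–14:45, 15:00–17:00.
Callum ∩ Wei: 09:30–10:30, 11:30–12:15, 12:30–14:45, 15:00–15:45.
Callum ∩ Wei ∩ Ulrich: 09:45–10:30, 11:30–12:15, 12:30–14:45.
Restricted to 10:15–14:45: 10:15–10:30, 11:30–12:15, 12:30–14:45.
Windows ≥ 30 min: 11:30–12:15, 12:30–14:45.
Earliest such window starts at 11:30.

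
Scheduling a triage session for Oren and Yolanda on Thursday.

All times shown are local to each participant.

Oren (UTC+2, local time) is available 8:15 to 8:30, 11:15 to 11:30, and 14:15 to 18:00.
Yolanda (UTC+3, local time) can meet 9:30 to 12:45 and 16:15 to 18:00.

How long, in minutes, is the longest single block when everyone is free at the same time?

105 minutes

Oren → UTC: 06:15–06:30, 09:15–09:30, 12:15–16:00.
Yolanda → UTC: 06:30–09:45, 13:15–15:00.
Oren ∩ Yolanda: 09:15–09:30, 13:15–15:00.
Common window lengths: 15, 105 min; longest is 105.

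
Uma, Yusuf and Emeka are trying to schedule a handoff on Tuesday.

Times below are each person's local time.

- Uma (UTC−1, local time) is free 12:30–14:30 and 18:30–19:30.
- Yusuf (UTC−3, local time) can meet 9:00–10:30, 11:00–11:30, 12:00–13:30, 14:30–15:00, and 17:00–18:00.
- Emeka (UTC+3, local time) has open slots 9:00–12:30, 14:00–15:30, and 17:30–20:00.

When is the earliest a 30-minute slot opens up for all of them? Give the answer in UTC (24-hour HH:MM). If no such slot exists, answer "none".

15:00

Uma → UTC: 13:30–15:30, 19:30–20:30.
Yusuf → UTC: 12:00–13:30, 14:00–14:30, 15:00–16:30, 17:30–18:00, 20:00–21:00.
Emeka → UTC: 06:00–09:30, 11:00–12:30, 14:30–17:00.
Uma ∩ Yusuf: 14:00–14:30, 15:00–15:30, 20:00–20:30.
Uma ∩ Yusuf ∩ Emeka: 15:00–15:30.
Windows ≥ 30 min: 15:00–15:30.
Earliest such window starts at 15:00.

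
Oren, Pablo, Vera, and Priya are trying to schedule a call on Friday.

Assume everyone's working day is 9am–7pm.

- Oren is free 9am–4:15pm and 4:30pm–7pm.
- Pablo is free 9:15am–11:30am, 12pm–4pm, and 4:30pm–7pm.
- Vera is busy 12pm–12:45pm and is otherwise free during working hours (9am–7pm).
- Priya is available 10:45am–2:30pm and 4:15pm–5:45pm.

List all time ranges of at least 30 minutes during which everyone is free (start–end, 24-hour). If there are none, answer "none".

10:45–11:30, 12:45–14:30, 16:30–17:45

Vera free within 09:00–19:00: 09:00–12:00, 12:45–19:00.
Oren ∩ Pablo: 09:15–11:30, 12:00–16:00, 16:30–19:00.
Oren ∩ Pablo ∩ Vera: 09:15–11:30, 12:45–16:00, 16:30–19:00.
Oren ∩ Pablo ∩ Vera ∩ Priya: 10:45–11:30, 12:45–14:30, 16:30–17:45.
Windows ≥ 30 min: 10:45–11:30, 12:45–14:30, 16:30–17:45.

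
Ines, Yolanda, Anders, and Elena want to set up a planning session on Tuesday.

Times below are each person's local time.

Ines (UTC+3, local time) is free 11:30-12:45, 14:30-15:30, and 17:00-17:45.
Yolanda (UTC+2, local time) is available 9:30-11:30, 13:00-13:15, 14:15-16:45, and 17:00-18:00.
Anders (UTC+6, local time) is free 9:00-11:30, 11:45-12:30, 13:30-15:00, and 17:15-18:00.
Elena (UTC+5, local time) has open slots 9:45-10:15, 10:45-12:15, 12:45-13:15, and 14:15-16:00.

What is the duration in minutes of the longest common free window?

0 minutes

Ines → UTC: 08:30–09:45, 11:30–12:30, 14:00–14:45.
Yolanda → UTC: 07:30–09:30, 11:00–11:15, 12:15–14:45, 15:00–16:00.
Anders → UTC: 03:00–05:30, 05:45–06:30, 07:30–09:00, 11:15–12:00.
Elena → UTC: 04:45–05:15, 05:45–07:15, 07:45–08:15, 09:15–11:00.
Ines ∩ Yolanda: 08:30–09:30, 12:15–12:30, 14:00–14:45.
Ines ∩ Yolanda ∩ Anders: 08:30–09:00.
Ines ∩ Yolanda ∩ Anders ∩ Elena: (none).
No common window.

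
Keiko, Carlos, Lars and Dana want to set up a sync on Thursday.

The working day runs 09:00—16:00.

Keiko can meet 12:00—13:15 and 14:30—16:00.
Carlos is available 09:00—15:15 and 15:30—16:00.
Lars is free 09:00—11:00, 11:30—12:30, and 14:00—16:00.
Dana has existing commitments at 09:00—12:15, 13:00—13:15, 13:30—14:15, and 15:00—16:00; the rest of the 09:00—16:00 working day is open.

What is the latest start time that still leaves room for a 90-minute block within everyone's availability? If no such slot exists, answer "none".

Dana free within 09:00–16:00: 12:15–13:00, 13:15–13:30, 14:15–15:00.
Keiko ∩ Carlos: 12:00–13:15, 14:30–15:15, 15:30–16:00.
Keiko ∩ Carlos ∩ Lars: 12:00–12:30, 14:30–15:15, 15:30–16:00.
Keiko ∩ Carlos ∩ Lars ∩ Dana: 12:15–12:30, 14:30–15:00.
Windows ≥ 90 min: (none).

none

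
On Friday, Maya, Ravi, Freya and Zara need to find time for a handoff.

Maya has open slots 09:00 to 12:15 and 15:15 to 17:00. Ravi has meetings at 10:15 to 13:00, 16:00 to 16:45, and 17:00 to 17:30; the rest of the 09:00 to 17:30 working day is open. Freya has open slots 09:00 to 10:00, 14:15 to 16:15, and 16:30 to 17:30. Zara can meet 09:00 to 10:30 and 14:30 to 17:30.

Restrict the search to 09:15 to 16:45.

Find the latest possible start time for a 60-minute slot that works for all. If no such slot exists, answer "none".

Ravi free within 09:00–17:30: 09:00–10:15, 13:00–16:00, 16:45–17:00.
Maya ∩ Ravi: 09:00–10:15, 15:15–16:00, 16:45–17:00.
Maya ∩ Ravi ∩ Freya: 09:00–10:00, 15:15–16:00, 16:45–17:00.
Maya ∩ Ravi ∩ Freya ∩ Zara: 09:00–10:00, 15:15–16:00, 16:45–17:00.
Restricted to 09:15–16:45: 09:15–10:00, 15:15–16:00.
Windows ≥ 60 min: (none).

none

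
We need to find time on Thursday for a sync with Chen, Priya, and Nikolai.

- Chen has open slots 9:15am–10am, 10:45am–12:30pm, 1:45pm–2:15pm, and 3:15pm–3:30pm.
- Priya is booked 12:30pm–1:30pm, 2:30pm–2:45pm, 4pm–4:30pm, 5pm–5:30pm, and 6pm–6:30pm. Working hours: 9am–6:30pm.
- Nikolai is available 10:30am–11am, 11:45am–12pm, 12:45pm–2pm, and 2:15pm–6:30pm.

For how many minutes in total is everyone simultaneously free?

60 minutes

Priya free within 09:00–18:30: 09:00–12:30, 13:30–14:30, 14:45–16:00, 16:30–17:00, 17:30–18:00.
Chen ∩ Priya: 09:15–10:00, 10:45–12:30, 13:45–14:15, 15:15–15:30.
Chen ∩ Priya ∩ Nikolai: 10:45–11:00, 11:45–12:00, 13:45–14:00, 15:15–15:30.
Total common minutes: 15 + 15 + 15 + 15 = 60.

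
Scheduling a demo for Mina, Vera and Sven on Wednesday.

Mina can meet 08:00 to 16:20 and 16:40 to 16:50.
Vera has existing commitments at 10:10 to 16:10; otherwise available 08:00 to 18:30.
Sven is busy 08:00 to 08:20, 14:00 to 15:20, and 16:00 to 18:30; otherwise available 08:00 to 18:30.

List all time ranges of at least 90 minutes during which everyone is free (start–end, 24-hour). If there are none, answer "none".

08:20–10:10

Vera free within 08:00–18:30: 08:00–10:10, 16:10–18:30.
Sven free within 08:00–18:30: 08:20–14:00, 15:20–16:00.
Mina ∩ Vera: 08:00–10:10, 16:10–16:20, 16:40–16:50.
Mina ∩ Vera ∩ Sven: 08:20–10:10.
Windows ≥ 90 min: 08:20–10:10.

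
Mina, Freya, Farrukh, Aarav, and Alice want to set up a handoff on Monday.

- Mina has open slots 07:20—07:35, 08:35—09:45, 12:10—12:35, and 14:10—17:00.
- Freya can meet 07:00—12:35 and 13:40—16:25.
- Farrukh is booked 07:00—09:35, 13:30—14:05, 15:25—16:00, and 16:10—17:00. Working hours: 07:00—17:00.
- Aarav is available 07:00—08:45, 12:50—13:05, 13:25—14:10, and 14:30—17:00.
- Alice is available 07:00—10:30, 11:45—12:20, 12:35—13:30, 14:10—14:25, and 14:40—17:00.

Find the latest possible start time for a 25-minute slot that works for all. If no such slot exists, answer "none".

Farrukh free within 07:00–17:00: 09:35–13:30, 14:05–15:25, 16:00–16:10.
Mina ∩ Freya: 07:20–07:35, 08:35–09:45, 12:10–12:35, 14:10–16:25.
Mina ∩ Freya ∩ Farrukh: 09:35–09:45, 12:10–12:35, 14:10–15:25, 16:00–16:10.
Mina ∩ Freya ∩ Farrukh ∩ Aarav: 14:30–15:25, 16:00–16:10.
Mina ∩ Freya ∩ Farrukh ∩ Aarav ∩ Alice: 14:40–15:25, 16:00–16:10.
Windows ≥ 25 min: 14:40–15:25.
Latest start in the last window 14:40–15:25 is 15:25 − 25 min = 15:00.

15:00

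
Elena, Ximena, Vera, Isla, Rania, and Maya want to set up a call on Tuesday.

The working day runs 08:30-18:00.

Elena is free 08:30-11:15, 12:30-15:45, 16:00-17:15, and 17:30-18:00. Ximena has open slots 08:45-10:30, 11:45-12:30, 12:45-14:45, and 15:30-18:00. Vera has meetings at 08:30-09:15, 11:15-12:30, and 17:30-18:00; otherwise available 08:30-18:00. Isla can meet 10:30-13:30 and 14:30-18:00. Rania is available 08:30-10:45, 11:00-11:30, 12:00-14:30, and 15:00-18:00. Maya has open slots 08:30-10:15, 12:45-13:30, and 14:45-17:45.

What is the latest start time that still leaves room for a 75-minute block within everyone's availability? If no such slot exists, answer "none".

Vera free within 08:30–18:00: 09:15–11:15, 12:30–17:30.
Elena ∩ Ximena: 08:45–10:30, 12:45–14:45, 15:30–15:45, 16:00–17:15, 17:30–18:00.
Elena ∩ Ximena ∩ Vera: 09:15–10:30, 12:45–14:45, 15:30–15:45, 16:00–17:15.
Elena ∩ Ximena ∩ Vera ∩ Isla: 12:45–13:30, 14:30–14:45, 15:30–15:45, 16:00–17:15.
Elena ∩ Ximena ∩ Vera ∩ Isla ∩ Rania: 12:45–13:30, 15:30–15:45, 16:00–17:15.
Elena ∩ Ximena ∩ Vera ∩ Isla ∩ Rania ∩ Maya: 12:45–13:30, 15:30–15:45, 16:00–17:15.
Windows ≥ 75 min: 16:00–17:15.
Latest start in the last window 16:00–17:15 is 17:15 − 75 min = 16:00.

16:00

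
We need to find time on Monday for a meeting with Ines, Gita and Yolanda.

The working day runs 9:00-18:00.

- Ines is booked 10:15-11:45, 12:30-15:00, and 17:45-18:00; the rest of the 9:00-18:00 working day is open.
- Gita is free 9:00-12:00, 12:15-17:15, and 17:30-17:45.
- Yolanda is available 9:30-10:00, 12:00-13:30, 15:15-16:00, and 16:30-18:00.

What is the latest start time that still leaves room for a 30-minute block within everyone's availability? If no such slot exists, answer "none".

Ines free within 09:00–18:00: 09:00–10:15, 11:45–12:30, 15:00–17:45.
Ines ∩ Gita: 09:00–10:15, 11:45–12:00, 12:15–12:30, 15:00–17:15, 17:30–17:45.
Ines ∩ Gita ∩ Yolanda: 09:30–10:00, 12:15–12:30, 15:15–16:00, 16:30–17:15, 17:30–17:45.
Windows ≥ 30 min: 09:30–10:00, 15:15–16:00, 16:30–17:15.
Latest start in the last window 16:30–17:15 is 17:15 − 30 min = 16:45.

16:45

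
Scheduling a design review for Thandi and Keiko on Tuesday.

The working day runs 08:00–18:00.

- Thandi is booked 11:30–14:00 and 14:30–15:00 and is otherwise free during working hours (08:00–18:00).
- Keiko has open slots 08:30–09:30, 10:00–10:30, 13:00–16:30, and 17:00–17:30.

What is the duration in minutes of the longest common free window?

Thandi free within 08:00–18:00: 08:00–11:30, 14:00–14:30, 15:00–18:00.
Thandi ∩ Keiko: 08:30–09:30, 10:00–10:30, 14:00–14:30, 15:00–16:30, 17:00–17:30.
Common window lengths: 60, 30, 30, 90, 30 min; longest is 90.

90 minutes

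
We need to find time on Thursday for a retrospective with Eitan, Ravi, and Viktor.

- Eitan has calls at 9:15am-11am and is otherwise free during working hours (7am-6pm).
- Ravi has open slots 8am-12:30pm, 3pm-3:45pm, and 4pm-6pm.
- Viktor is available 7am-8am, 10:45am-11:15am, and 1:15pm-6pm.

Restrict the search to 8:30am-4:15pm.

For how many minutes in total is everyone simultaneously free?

Eitan free within 07:00–18:00: 07:00–09:15, 11:00–18:00.
Eitan ∩ Ravi: 08:00–09:15, 11:00–12:30, 15:00–15:45, 16:00–18:00.
Eitan ∩ Ravi ∩ Viktor: 11:00–11:15, 15:00–15:45, 16:00–18:00.
Restricted to 08:30–16:15: 11:00–11:15, 15:00–15:45, 16:00–16:15.
Total common minutes: 15 + 45 + 15 = 75.

75 minutes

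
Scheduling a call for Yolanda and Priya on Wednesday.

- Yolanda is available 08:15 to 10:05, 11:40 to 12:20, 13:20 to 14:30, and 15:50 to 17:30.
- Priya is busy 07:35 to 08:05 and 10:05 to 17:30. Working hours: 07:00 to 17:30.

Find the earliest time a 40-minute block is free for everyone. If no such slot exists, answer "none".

Priya free within 07:00–17:30: 07:00–07:35, 08:05–10:05.
Yolanda ∩ Priya: 08:15–10:05.
Windows ≥ 40 min: 08:15–10:05.
Earliest such window starts at 08:15.

08:15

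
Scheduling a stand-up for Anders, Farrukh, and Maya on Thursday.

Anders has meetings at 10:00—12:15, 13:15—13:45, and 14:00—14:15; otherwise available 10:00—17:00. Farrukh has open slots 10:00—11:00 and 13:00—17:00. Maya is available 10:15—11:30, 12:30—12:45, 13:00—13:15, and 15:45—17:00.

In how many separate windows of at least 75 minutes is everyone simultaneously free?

1

Anders free within 10:00–17:00: 12:15–13:15, 13:45–14:00, 14:15–17:00.
Anders ∩ Farrukh: 13:00–13:15, 13:45–14:00, 14:15–17:00.
Anders ∩ Farrukh ∩ Maya: 13:00–13:15, 15:45–17:00.
Windows ≥ 75 min: 15:45–17:00.
That's 1 window.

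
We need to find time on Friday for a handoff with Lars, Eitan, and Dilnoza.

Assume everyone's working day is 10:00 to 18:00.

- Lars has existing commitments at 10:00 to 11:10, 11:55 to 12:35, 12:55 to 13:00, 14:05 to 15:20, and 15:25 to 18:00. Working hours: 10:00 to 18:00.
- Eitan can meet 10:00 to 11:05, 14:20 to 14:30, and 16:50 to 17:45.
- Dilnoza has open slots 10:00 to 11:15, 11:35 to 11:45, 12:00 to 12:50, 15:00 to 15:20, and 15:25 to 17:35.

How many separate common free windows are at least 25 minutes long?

Lars free within 10:00–18:00: 11:10–11:55, 12:35–12:55, 13:00–14:05, 15:20–15:25.
Lars ∩ Eitan: (none).
Lars ∩ Eitan ∩ Dilnoza: (none).
Windows ≥ 25 min: (none).
That's 0 windows.

0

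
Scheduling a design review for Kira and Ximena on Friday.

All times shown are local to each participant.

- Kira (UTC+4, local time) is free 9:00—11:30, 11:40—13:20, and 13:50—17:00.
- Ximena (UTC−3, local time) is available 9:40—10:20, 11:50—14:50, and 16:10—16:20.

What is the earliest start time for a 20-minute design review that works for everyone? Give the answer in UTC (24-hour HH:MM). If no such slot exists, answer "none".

12:40

Kira → UTC: 05:00–07:30, 07:40–09:20, 09:50–13:00.
Ximena → UTC: 12:40–13:20, 14:50–17:50, 19:10–19:20.
Kira ∩ Ximena: 12:40–13:00.
Windows ≥ 20 min: 12:40–13:00.
Earliest such window starts at 12:40.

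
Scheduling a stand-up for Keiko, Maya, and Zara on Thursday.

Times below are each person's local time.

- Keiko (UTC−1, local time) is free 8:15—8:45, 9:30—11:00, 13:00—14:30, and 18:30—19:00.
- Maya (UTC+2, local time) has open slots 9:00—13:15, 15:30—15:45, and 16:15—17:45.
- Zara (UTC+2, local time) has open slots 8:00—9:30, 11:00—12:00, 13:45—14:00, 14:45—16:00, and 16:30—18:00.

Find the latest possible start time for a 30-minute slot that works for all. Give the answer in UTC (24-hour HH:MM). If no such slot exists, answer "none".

Keiko → UTC: 09:15–09:45, 10:30–12:00, 14:00–15:30, 19:30–20:00.
Maya → UTC: 07:00–11:15, 13:30–13:45, 14:15–15:45.
Zara → UTC: 06:00–07:30, 09:00–10:00, 11:45–12:00, 12:45–14:00, 14:30–16:00.
Keiko ∩ Maya: 09:15–09:45, 10:30–11:15, 14:15–15:30.
Keiko ∩ Maya ∩ Zara: 09:15–09:45, 14:30–15:30.
Windows ≥ 30 min: 09:15–09:45, 14:30–15:30.
Latest start in the last window 14:30–15:30 is 15:30 − 30 min = 15:00.

15:00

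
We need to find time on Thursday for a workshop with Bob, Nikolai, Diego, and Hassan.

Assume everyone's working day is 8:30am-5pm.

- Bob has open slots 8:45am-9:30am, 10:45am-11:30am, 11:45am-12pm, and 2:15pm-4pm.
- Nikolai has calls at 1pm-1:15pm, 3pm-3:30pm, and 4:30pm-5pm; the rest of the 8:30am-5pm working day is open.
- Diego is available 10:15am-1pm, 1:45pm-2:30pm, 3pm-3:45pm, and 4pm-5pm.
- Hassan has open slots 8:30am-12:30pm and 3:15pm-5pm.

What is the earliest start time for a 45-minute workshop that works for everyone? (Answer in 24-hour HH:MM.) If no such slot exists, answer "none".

10:45

Nikolai free within 08:30–17:00: 08:30–13:00, 13:15–15:00, 15:30–16:30.
Bob ∩ Nikolai: 08:45–09:30, 10:45–11:30, 11:45–12:00, 14:15–15:00, 15:30–16:00.
Bob ∩ Nikolai ∩ Diego: 10:45–11:30, 11:45–12:00, 14:15–14:30, 15:30–15:45.
Bob ∩ Nikolai ∩ Diego ∩ Hassan: 10:45–11:30, 11:45–12:00, 15:30–15:45.
Windows ≥ 45 min: 10:45–11:30.
Earliest such window starts at 10:45.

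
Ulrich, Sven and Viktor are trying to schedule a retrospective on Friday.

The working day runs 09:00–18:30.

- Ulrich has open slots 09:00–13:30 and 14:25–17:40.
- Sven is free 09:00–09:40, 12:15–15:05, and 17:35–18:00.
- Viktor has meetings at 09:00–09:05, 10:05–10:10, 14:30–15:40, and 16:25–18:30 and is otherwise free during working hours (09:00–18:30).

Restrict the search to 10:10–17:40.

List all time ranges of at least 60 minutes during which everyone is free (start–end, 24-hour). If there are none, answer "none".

12:15–13:30

Viktor free within 09:00–18:30: 09:05–10:05, 10:10–14:30, 15:40–16:25.
Ulrich ∩ Sven: 09:00–09:40, 12:15–13:30, 14:25–15:05, 17:35–17:40.
Ulrich ∩ Sven ∩ Viktor: 09:05–09:40, 12:15–13:30, 14:25–14:30.
Restricted to 10:10–17:40: 12:15–13:30, 14:25–14:30.
Windows ≥ 60 min: 12:15–13:30.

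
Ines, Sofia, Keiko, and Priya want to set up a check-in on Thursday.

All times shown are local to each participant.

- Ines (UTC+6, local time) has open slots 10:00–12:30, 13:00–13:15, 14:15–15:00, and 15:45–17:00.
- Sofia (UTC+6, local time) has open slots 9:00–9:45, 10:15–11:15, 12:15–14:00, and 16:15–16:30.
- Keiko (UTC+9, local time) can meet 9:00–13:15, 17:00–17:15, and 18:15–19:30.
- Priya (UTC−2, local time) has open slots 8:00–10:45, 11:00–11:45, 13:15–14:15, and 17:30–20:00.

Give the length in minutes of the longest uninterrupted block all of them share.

Ines → UTC: 04:00–06:30, 07:00–07:15, 08:15–09:00, 09:45–11:00.
Sofia → UTC: 03:00–03:45, 04:15–05:15, 06:15–08:00, 10:15–10:30.
Keiko → UTC: 00:00–04:15, 08:00–08:15, 09:15–10:30.
Priya → UTC: 10:00–12:45, 13:00–13:45, 15:15–16:15, 19:30–22:00.
Ines ∩ Sofia: 04:15–05:15, 06:15–06:30, 07:00–07:15, 10:15–10:30.
Ines ∩ Sofia ∩ Keiko: 10:15–10:30.
Ines ∩ Sofia ∩ Keiko ∩ Priya: 10:15–10:30.
Single common window of 15 minutes.

15 minutes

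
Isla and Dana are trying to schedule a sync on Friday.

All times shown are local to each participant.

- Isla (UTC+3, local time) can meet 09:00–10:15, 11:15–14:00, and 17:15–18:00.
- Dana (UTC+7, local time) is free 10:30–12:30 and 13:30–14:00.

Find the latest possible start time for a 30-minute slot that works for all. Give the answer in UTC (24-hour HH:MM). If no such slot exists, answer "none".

Isla → UTC: 06:00–07:15, 08:15–11:00, 14:15–15:00.
Dana → UTC: 03:30–05:30, 06:30–07:00.
Isla ∩ Dana: 06:30–07:00.
Windows ≥ 30 min: 06:30–07:00.
Latest start in the last window 06:30–07:00 is 07:00 − 30 min = 06:30.

06:30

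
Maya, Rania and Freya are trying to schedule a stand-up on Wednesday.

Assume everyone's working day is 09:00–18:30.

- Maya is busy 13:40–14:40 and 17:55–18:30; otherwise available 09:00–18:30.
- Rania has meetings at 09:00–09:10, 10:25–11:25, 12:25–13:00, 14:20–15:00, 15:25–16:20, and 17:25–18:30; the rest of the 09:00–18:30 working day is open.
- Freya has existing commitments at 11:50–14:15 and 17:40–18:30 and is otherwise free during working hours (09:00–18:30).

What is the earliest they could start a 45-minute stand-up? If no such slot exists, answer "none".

09:10

Maya free within 09:00–18:30: 09:00–13:40, 14:40–17:55.
Rania free within 09:00–18:30: 09:10–10:25, 11:25–12:25, 13:00–14:20, 15:00–15:25, 16:20–17:25.
Freya free within 09:00–18:30: 09:00–11:50, 14:15–17:40.
Maya ∩ Rania: 09:10–10:25, 11:25–12:25, 13:00–13:40, 15:00–15:25, 16:20–17:25.
Maya ∩ Rania ∩ Freya: 09:10–10:25, 11:25–11:50, 15:00–15:25, 16:20–17:25.
Windows ≥ 45 min: 09:10–10:25, 16:20–17:25.
Earliest such window starts at 09:10.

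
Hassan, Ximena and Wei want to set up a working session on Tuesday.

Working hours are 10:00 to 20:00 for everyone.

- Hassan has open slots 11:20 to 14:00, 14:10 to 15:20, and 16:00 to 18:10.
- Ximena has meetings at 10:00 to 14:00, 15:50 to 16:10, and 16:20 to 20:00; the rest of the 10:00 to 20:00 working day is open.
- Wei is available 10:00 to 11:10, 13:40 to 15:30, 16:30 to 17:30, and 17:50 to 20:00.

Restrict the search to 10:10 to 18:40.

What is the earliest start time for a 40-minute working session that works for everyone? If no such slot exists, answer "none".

Ximena free within 10:00–20:00: 14:00–15:50, 16:10–16:20.
Hassan ∩ Ximena: 14:10–15:20, 16:10–16:20.
Hassan ∩ Ximena ∩ Wei: 14:10–15:20.
Restricted to 10:10–18:40: 14:10–15:20.
Windows ≥ 40 min: 14:10–15:20.
Earliest such window starts at 14:10.

14:10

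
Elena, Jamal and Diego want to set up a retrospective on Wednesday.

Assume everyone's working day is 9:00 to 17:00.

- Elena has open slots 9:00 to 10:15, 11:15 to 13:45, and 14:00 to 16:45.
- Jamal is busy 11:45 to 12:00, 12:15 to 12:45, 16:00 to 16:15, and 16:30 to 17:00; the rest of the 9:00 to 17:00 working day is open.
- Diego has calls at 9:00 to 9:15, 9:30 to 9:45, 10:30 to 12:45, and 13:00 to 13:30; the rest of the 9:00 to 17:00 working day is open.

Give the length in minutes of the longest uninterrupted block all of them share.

120 minutes

Jamal free within 09:00–17:00: 09:00–11:45, 12:00–12:15, 12:45–16:00, 16:15–16:30.
Diego free within 09:00–17:00: 09:15–09:30, 09:45–10:30, 12:45–13:00, 13:30–17:00.
Elena ∩ Jamal: 09:00–10:15, 11:15–11:45, 12:00–12:15, 12:45–13:45, 14:00–16:00, 16:15–16:30.
Elena ∩ Jamal ∩ Diego: 09:15–09:30, 09:45–10:15, 12:45–13:00, 13:30–13:45, 14:00–16:00, 16:15–16:30.
Common window lengths: 15, 30, 15, 15, 120, 15 min; longest is 120.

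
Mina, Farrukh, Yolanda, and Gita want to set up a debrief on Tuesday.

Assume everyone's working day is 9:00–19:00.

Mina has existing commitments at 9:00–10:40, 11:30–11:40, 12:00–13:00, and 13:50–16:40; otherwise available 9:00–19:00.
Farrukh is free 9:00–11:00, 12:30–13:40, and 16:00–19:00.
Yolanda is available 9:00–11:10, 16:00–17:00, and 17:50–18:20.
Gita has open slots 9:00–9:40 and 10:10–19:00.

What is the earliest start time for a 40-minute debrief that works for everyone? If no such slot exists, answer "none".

Mina free within 09:00–19:00: 10:40–11:30, 11:40–12:00, 13:00–13:50, 16:40–19:00.
Mina ∩ Farrukh: 10:40–11:00, 13:00–13:40, 16:40–19:00.
Mina ∩ Farrukh ∩ Yolanda: 10:40–11:00, 16:40–17:00, 17:50–18:20.
Mina ∩ Farrukh ∩ Yolanda ∩ Gita: 10:40–11:00, 16:40–17:00, 17:50–18:20.
Windows ≥ 40 min: (none).

none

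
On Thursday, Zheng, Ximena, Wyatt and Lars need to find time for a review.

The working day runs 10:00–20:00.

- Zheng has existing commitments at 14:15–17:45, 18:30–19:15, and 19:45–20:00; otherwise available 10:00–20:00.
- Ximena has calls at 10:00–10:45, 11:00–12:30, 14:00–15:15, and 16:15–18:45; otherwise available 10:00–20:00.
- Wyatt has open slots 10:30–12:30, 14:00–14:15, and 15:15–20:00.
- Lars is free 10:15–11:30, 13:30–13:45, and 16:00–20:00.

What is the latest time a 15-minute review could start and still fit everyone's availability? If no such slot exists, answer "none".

Zheng free within 10:00–20:00: 10:00–14:15, 17:45–18:30, 19:15–19:45.
Ximena free within 10:00–20:00: 10:45–11:00, 12:30–14:00, 15:15–16:15, 18:45–20:00.
Zheng ∩ Ximena: 10:45–11:00, 12:30–14:00, 19:15–19:45.
Zheng ∩ Ximena ∩ Wyatt: 10:45–11:00, 19:15–19:45.
Zheng ∩ Ximena ∩ Wyatt ∩ Lars: 10:45–11:00, 19:15–19:45.
Windows ≥ 15 min: 10:45–11:00, 19:15–19:45.
Latest start in the last window 19:15–19:45 is 19:45 − 15 min = 19:30.

19:30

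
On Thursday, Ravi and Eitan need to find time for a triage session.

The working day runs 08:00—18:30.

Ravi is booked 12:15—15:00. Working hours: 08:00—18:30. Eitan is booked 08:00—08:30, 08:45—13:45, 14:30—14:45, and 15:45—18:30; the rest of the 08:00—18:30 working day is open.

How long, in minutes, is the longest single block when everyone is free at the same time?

Ravi free within 08:00–18:30: 08:00–12:15, 15:00–18:30.
Eitan free within 08:00–18:30: 08:30–08:45, 13:45–14:30, 14:45–15:45.
Ravi ∩ Eitan: 08:30–08:45, 15:00–15:45.
Common window lengths: 15, 45 min; longest is 45.

45 minutes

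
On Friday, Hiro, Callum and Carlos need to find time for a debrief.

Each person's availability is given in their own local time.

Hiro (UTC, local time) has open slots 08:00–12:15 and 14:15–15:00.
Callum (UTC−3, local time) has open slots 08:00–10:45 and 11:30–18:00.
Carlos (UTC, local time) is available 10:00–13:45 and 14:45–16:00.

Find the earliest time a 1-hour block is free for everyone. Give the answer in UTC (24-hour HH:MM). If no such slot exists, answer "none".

Hiro → UTC: 08:00–12:15, 14:15–15:00.
Callum → UTC: 11:00–13:45, 14:30–21:00.
Carlos → UTC: 10:00–13:45, 14:45–16:00.
Hiro ∩ Callum: 11:00–12:15, 14:30–15:00.
Hiro ∩ Callum ∩ Carlos: 11:00–12:15, 14:45–15:00.
Windows ≥ 60 min: 11:00–12:15.
Earliest such window starts at 11:00.

11:00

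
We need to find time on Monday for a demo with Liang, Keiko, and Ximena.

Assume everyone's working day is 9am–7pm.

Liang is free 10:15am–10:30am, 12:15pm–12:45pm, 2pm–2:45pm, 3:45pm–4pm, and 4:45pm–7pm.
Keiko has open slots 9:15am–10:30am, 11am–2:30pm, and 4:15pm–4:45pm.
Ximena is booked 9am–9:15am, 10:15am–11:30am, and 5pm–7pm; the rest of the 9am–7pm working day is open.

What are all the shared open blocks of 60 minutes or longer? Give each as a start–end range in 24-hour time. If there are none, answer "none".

Ximena free within 09:00–19:00: 09:15–10:15, 11:30–17:00.
Liang ∩ Keiko: 10:15–10:30, 12:15–12:45, 14:00–14:30.
Liang ∩ Keiko ∩ Ximena: 12:15–12:45, 14:00–14:30.
Windows ≥ 60 min: (none).

none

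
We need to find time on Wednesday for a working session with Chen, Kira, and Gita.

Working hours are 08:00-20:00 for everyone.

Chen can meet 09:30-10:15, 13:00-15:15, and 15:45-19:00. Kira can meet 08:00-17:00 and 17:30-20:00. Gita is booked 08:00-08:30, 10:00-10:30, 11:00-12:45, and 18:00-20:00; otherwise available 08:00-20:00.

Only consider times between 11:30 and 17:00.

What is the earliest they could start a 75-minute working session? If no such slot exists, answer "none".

13:00

Gita free within 08:00–20:00: 08:30–10:00, 10:30–11:00, 12:45–18:00.
Chen ∩ Kira: 09:30–10:15, 13:00–15:15, 15:45–17:00, 17:30–19:00.
Chen ∩ Kira ∩ Gita: 09:30–10:00, 13:00–15:15, 15:45–17:00, 17:30–18:00.
Restricted to 11:30–17:00: 13:00–15:15, 15:45–17:00.
Windows ≥ 75 min: 13:00–15:15, 15:45–17:00.
Earliest such window starts at 13:00.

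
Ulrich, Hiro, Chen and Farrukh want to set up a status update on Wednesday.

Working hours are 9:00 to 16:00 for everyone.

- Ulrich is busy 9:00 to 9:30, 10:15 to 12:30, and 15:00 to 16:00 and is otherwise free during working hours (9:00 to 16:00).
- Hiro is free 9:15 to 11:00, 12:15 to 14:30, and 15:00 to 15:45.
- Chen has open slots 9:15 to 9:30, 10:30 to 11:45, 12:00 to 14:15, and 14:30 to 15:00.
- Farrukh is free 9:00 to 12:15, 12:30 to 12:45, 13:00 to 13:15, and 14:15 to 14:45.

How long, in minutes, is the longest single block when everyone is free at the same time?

15 minutes

Ulrich free within 09:00–16:00: 09:30–10:15, 12:30–15:00.
Ulrich ∩ Hiro: 09:30–10:15, 12:30–14:30.
Ulrich ∩ Hiro ∩ Chen: 12:30–14:15.
Ulrich ∩ Hiro ∩ Chen ∩ Farrukh: 12:30–12:45, 13:00–13:15.
Common window lengths: 15, 15 min; longest is 15.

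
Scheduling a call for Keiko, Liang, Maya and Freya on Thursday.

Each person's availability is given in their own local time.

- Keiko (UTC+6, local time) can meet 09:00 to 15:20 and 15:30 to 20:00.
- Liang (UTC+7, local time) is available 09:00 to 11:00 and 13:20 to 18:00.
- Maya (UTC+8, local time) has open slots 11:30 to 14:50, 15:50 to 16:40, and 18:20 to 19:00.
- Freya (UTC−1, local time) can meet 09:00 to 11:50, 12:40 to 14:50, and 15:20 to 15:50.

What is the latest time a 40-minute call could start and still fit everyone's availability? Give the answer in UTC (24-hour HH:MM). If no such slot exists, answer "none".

10:20

Keiko → UTC: 03:00–09:20, 09:30–14:00.
Liang → UTC: 02:00–04:00, 06:20–11:00.
Maya → UTC: 03:30–06:50, 07:50–08:40, 10:20–11:00.
Freya → UTC: 10:00–12:50, 13:40–15:50, 16:20–16:50.
Keiko ∩ Liang: 03:00–04:00, 06:20–09:20, 09:30–11:00.
Keiko ∩ Liang ∩ Maya: 03:30–04:00, 06:20–06:50, 07:50–08:40, 10:20–11:00.
Keiko ∩ Liang ∩ Maya ∩ Freya: 10:20–11:00.
Windows ≥ 40 min: 10:20–11:00.
Latest start in the last window 10:20–11:00 is 11:00 − 40 min = 10:20.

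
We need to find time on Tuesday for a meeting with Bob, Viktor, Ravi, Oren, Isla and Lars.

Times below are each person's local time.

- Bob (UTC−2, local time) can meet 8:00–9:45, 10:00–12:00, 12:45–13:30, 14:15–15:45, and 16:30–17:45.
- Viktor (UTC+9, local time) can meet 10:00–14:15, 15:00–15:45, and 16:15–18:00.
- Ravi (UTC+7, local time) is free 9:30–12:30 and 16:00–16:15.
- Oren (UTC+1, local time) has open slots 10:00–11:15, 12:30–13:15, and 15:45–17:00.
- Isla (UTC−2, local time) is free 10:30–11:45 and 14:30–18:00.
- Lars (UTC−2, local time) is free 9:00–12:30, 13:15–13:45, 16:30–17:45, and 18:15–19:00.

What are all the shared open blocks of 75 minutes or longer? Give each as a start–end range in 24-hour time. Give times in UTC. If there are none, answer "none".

Bob → UTC: 10:00–11:45, 12:00–14:00, 14:45–15:30, 16:15–17:45, 18:30–19:45.
Viktor → UTC: 01:00–05:15, 06:00–06:45, 07:15–09:00.
Ravi → UTC: 02:30–05:30, 09:00–09:15.
Oren → UTC: 09:00–10:15, 11:30–12:15, 14:45–16:00.
Isla → UTC: 12:30–13:45, 16:30–20:00.
Lars → UTC: 11:00–14:30, 15:15–15:45, 18:30–19:45, 20:15–21:00.
Bob ∩ Viktor: (none).
Bob ∩ Viktor ∩ Ravi: (none).
Bob ∩ Viktor ∩ Ravi ∩ Oren: (none).
Bob ∩ Viktor ∩ Ravi ∩ Oren ∩ Isla: (none).
Bob ∩ Viktor ∩ Ravi ∩ Oren ∩ Isla ∩ Lars: (none).
Windows ≥ 75 min: (none).

none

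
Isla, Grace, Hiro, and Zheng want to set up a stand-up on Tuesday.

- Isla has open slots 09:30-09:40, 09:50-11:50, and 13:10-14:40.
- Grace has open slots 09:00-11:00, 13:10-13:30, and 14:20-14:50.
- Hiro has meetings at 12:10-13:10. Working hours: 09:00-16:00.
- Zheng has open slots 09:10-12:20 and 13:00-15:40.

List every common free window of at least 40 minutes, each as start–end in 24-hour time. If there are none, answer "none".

Hiro free within 09:00–16:00: 09:00–12:10, 13:10–16:00.
Isla ∩ Grace: 09:30–09:40, 09:50–11:00, 13:10–13:30, 14:20–14:40.
Isla ∩ Grace ∩ Hiro: 09:30–09:40, 09:50–11:00, 13:10–13:30, 14:20–14:40.
Isla ∩ Grace ∩ Hiro ∩ Zheng: 09:30–09:40, 09:50–11:00, 13:10–13:30, 14:20–14:40.
Windows ≥ 40 min: 09:50–11:00.

09:50–11:00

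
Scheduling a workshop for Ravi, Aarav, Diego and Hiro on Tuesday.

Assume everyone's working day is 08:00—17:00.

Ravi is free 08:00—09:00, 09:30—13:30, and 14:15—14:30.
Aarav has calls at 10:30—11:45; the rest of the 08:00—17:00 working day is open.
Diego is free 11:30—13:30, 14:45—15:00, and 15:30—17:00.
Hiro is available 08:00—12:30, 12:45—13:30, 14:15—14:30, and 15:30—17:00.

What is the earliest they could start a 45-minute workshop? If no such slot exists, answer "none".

11:45

Aarav free within 08:00–17:00: 08:00–10:30, 11:45–17:00.
Ravi ∩ Aarav: 08:00–09:00, 09:30–10:30, 11:45–13:30, 14:15–14:30.
Ravi ∩ Aarav ∩ Diego: 11:45–13:30.
Ravi ∩ Aarav ∩ Diego ∩ Hiro: 11:45–12:30, 12:45–13:30.
Windows ≥ 45 min: 11:45–12:30, 12:45–13:30.
Earliest such window starts at 11:45.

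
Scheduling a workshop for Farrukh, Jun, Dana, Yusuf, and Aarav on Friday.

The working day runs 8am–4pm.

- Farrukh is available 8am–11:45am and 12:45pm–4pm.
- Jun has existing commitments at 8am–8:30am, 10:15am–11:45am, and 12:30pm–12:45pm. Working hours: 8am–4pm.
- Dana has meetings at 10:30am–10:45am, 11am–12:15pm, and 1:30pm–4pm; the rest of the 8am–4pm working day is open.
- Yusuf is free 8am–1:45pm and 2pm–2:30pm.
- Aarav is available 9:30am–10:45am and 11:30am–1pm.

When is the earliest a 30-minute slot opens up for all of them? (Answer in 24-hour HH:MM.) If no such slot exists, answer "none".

09:30

Jun free within 08:00–16:00: 08:30–10:15, 11:45–12:30, 12:45–16:00.
Dana free within 08:00–16:00: 08:00–10:30, 10:45–11:00, 12:15–13:30.
Farrukh ∩ Jun: 08:30–10:15, 12:45–16:00.
Farrukh ∩ Jun ∩ Dana: 08:30–10:15, 12:45–13:30.
Farrukh ∩ Jun ∩ Dana ∩ Yusuf: 08:30–10:15, 12:45–13:30.
Farrukh ∩ Jun ∩ Dana ∩ Yusuf ∩ Aarav: 09:30–10:15, 12:45–13:00.
Windows ≥ 30 min: 09:30–10:15.
Earliest such window starts at 09:30.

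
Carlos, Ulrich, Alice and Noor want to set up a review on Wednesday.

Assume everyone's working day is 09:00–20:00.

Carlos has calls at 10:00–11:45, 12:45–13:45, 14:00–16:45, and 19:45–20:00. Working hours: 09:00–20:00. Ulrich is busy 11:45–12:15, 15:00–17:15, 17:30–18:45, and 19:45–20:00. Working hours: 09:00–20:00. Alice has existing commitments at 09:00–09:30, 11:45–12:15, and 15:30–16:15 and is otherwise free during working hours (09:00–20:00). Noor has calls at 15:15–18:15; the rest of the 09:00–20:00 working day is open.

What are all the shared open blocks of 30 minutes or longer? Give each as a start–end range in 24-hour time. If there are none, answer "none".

09:30–10:00, 12:15–12:45, 18:45–19:45

Carlos free within 09:00–20:00: 09:00–10:00, 11:45–12:45, 13:45–14:00, 16:45–19:45.
Ulrich free within 09:00–20:00: 09:00–11:45, 12:15–15:00, 17:15–17:30, 18:45–19:45.
Alice free within 09:00–20:00: 09:30–11:45, 12:15–15:30, 16:15–20:00.
Noor free within 09:00–20:00: 09:00–15:15, 18:15–20:00.
Carlos ∩ Ulrich: 09:00–10:00, 12:15–12:45, 13:45–14:00, 17:15–17:30, 18:45–19:45.
Carlos ∩ Ulrich ∩ Alice: 09:30–10:00, 12:15–12:45, 13:45–14:00, 17:15–17:30, 18:45–19:45.
Carlos ∩ Ulrich ∩ Alice ∩ Noor: 09:30–10:00, 12:15–12:45, 13:45–14:00, 18:45–19:45.
Windows ≥ 30 min: 09:30–10:00, 12:15–12:45, 18:45–19:45.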